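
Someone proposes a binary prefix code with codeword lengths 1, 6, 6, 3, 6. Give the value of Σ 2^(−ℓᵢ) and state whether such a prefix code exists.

0.671875; yes

With common denominator 2^6 = 64: Σ 2^(−ℓᵢ) = 32/64 + 1/64 + 1/64 + 8/64 + 1/64 = 43/64 = 0.671875.
Kraft's inequality requires Σ ≤ 1; here Σ = 0.671875 ≤ 1, so such a prefix code exists.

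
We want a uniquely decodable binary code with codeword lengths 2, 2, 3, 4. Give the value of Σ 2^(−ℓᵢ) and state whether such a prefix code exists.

0.6875; yes

With common denominator 2^4 = 16: Σ 2^(−ℓᵢ) = 4/16 + 4/16 + 2/16 + 1/16 = 11/16 = 0.6875.
Kraft's inequality requires Σ ≤ 1; here Σ = 0.6875 ≤ 1, so such a prefix code exists.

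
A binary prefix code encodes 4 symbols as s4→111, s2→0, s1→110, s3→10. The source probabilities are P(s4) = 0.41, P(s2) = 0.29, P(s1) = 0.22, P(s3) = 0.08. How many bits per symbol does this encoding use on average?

2.34 bits/symbol

L̄ = Σ pᵢ·ℓᵢ = 0.41·3 + 0.29·1 + 0.22·3 + 0.08·2 = 2.34 bits/symbol.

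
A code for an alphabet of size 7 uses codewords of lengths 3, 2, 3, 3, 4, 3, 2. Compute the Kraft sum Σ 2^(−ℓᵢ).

1.0625

With common denominator 2^4 = 16: Σ 2^(−ℓᵢ) = 2/16 + 4/16 + 2/16 + 2/16 + 1/16 + 2/16 + 4/16 = 17/16 = 1.0625.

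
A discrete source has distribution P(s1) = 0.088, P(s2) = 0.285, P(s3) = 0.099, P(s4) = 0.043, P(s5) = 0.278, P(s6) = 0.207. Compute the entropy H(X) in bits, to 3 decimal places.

2.334 bits

H = −Σ pᵢ log₂ pᵢ.
−0.088·log₂(0.088) = 0.3086
−0.285·log₂(0.285) = 0.5161
−0.099·log₂(0.099) = 0.3303
−0.043·log₂(0.043) = 0.1952
−0.278·log₂(0.278) = 0.5134
−0.207·log₂(0.207) = 0.4704
Sum ≈ 2.3340 → 2.334 bits.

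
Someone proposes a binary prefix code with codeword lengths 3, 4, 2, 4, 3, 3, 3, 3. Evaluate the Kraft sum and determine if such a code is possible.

With common denominator 2^4 = 16: Σ 2^(−ℓᵢ) = 2/16 + 1/16 + 4/16 + 1/16 + 2/16 + 2/16 + 2/16 + 2/16 = 16/16 = 1.
Kraft's inequality requires Σ ≤ 1; here Σ = 1 ≤ 1, so such a prefix code exists.

1; yes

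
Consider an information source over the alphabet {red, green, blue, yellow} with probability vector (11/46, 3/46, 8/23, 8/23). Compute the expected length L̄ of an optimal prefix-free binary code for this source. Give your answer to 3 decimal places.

1.957 bits/symbol

Repeatedly combine the two least-probable nodes; the expected code length is the sum of the merged weights.
merge 3/46 + 11/46 → 7/23
merge 7/23 + 8/23 → 15/23
merge 8/23 + 15/23 → 1
L = 7/23 + 15/23 + 1 = 45/23 ≈ 1.957 bits/symbol.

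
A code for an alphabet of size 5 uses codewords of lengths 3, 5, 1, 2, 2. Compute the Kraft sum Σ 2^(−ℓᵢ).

1.15625

With common denominator 2^5 = 32: Σ 2^(−ℓᵢ) = 4/32 + 1/32 + 16/32 + 8/32 + 8/32 = 37/32 = 1.15625.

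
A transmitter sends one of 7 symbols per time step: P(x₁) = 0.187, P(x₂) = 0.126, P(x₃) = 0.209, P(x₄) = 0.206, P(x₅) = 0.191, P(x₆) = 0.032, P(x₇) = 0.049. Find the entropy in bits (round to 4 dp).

H = −Σ pᵢ log₂ pᵢ.
−0.187·log₂(0.187) = 0.4523
−0.126·log₂(0.126) = 0.3766
−0.209·log₂(0.209) = 0.4720
−0.206·log₂(0.206) = 0.4695
−0.191·log₂(0.191) = 0.4562
−0.032·log₂(0.032) = 0.1589
−0.049·log₂(0.049) = 0.2132
Sum ≈ 2.5987 → 2.5987 bits.

2.5987 bits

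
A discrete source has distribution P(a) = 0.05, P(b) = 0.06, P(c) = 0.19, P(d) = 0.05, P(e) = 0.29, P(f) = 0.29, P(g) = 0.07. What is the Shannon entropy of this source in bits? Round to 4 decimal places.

H = −Σ pᵢ log₂ pᵢ.
−0.05·log₂(0.05) = 0.2161
−0.06·log₂(0.06) = 0.2435
−0.19·log₂(0.19) = 0.4552
−0.05·log₂(0.05) = 0.2161
−0.29·log₂(0.29) = 0.5179
−0.29·log₂(0.29) = 0.5179
−0.07·log₂(0.07) = 0.2686
Sum ≈ 2.4353 → 2.4353 bits.

2.4353 bits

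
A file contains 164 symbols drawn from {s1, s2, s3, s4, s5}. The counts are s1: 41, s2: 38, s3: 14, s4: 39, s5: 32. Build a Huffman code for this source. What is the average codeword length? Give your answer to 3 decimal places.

Probabilities are the counts divided by 164.
Repeatedly combine the two least-probable nodes; the expected code length is the sum of the merged weights.
merge 7/82 + 8/41 → 23/82
merge 19/82 + 39/164 → 77/164
merge 1/4 + 23/82 → 87/164
merge 77/164 + 87/164 → 1
L = 23/82 + 77/164 + 87/164 + 1 = 187/82 ≈ 2.280 bits/symbol.

2.280 bits/symbol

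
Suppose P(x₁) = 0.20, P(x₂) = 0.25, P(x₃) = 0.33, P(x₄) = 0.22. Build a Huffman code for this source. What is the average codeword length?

2 bits/symbol

Repeatedly combine the two least-probable nodes; the expected code length is the sum of the merged weights.
merge 1/5 + 11/50 → 21/50
merge 1/4 + 33/100 → 29/50
merge 21/50 + 29/50 → 1
L = 21/50 + 29/50 + 1 = 2 bits/symbol.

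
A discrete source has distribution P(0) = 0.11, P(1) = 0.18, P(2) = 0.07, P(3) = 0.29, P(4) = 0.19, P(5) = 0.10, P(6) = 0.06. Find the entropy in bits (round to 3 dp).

H = −Σ pᵢ log₂ pᵢ.
−0.11·log₂(0.11) = 0.3503
−0.18·log₂(0.18) = 0.4453
−0.07·log₂(0.07) = 0.2686
−0.29·log₂(0.29) = 0.5179
−0.19·log₂(0.19) = 0.4552
−0.10·log₂(0.10) = 0.3322
−0.06·log₂(0.06) = 0.2435
Sum ≈ 2.6130 → 2.613 bits.

2.613 bits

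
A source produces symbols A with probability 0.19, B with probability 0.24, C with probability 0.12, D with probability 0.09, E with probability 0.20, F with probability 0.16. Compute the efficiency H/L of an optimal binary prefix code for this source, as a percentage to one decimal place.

Entropy H = −Σ p log₂ p ≈ 2.5165 bits.
Huffman merges: 9/100+3/25→21/100; 4/25+19/100→7/20; 1/5+21/100→41/100; 6/25+7/20→59/100; 41/100+59/100→1. L = 64/25 ≈ 2.5600.
Efficiency = H/L = 2.5165/2.5600 = 98.3%.

98.3%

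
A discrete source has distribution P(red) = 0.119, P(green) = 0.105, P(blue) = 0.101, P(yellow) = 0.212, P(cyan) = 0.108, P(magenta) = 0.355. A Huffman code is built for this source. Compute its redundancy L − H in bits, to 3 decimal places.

0.040 bits

Entropy H = −Σ p log₂ p ≈ 2.3925 bits.
Huffman merges: 101/1000+21/200→103/500; 27/250+119/1000→227/1000; 103/500+53/250→209/500; 227/1000+71/200→291/500; 209/500+291/500→1. L = 2433/1000 ≈ 2.4330.
L − H = 2.4330 − 2.3925 = 0.040 bits.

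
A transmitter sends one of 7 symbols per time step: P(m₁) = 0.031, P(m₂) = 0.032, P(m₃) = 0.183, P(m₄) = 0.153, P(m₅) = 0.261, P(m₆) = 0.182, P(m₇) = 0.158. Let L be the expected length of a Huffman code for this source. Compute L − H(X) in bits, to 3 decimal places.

0.068 bits

Entropy H = −Σ p log₂ p ≈ 2.5508 bits.
Huffman merges: 31/1000+4/125→63/1000; 63/1000+153/1000→27/125; 79/500+91/500→17/50; 183/1000+27/125→399/1000; 261/1000+17/50→601/1000; 399/1000+601/1000→1. L = 2619/1000 ≈ 2.6190.
L − H = 2.6190 − 2.5508 = 0.068 bits.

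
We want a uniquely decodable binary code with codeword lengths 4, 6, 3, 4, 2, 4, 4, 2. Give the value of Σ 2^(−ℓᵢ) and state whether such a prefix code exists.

With common denominator 2^6 = 64: Σ 2^(−ℓᵢ) = 4/64 + 1/64 + 8/64 + 4/64 + 16/64 + 4/64 + 4/64 + 16/64 = 57/64 = 0.890625.
Kraft's inequality requires Σ ≤ 1; here Σ = 0.890625 ≤ 1, so such a prefix code exists.

0.890625; yes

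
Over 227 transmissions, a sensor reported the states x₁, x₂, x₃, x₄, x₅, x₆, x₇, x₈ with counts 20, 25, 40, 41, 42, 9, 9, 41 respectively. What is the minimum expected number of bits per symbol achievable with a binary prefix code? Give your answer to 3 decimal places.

Probabilities are the counts divided by 227.
Repeatedly combine the two least-probable nodes; the expected code length is the sum of the merged weights.
merge 9/227 + 9/227 → 18/227
merge 18/227 + 20/227 → 38/227
merge 25/227 + 38/227 → 63/227
merge 40/227 + 41/227 → 81/227
merge 41/227 + 42/227 → 83/227
merge 63/227 + 81/227 → 144/227
merge 83/227 + 144/227 → 1
L = 18/227 + 38/227 + 63/227 + 81/227 + 83/227 + 144/227 + 1 = 654/227 ≈ 2.881 bits/symbol.

2.881 bits/symbol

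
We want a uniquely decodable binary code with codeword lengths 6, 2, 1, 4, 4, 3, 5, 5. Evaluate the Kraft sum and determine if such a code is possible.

1.078125; no

With common denominator 2^6 = 64: Σ 2^(−ℓᵢ) = 1/64 + 16/64 + 32/64 + 4/64 + 4/64 + 8/64 + 2/64 + 2/64 = 69/64 = 1.078125.
Kraft's inequality requires Σ ≤ 1; here Σ = 1.078125 > 1, so no such prefix code exists.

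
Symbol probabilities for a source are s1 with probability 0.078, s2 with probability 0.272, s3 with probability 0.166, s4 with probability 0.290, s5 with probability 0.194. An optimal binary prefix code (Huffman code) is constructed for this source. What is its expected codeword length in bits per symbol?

2.244 bits/symbol

Repeatedly combine the two least-probable nodes; the expected code length is the sum of the merged weights.
merge 39/500 + 83/500 → 61/250
merge 97/500 + 61/250 → 219/500
merge 34/125 + 29/100 → 281/500
merge 219/500 + 281/500 → 1
L = 61/250 + 219/500 + 281/500 + 1 = 561/250 = 2.244 bits/symbol.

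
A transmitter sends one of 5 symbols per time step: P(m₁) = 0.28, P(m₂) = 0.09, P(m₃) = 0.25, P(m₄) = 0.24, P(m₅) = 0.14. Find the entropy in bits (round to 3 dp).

2.218 bits

H = −Σ pᵢ log₂ pᵢ.
−0.28·log₂(0.28) = 0.5142
−0.09·log₂(0.09) = 0.3127
−0.25·log₂(0.25) = 0.5000
−0.24·log₂(0.24) = 0.4941
−0.14·log₂(0.14) = 0.3971
Sum ≈ 2.2181 → 2.218 bits.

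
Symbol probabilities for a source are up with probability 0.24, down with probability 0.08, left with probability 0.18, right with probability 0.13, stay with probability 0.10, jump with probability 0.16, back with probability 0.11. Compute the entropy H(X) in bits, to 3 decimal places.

2.719 bits

H = −Σ pᵢ log₂ pᵢ.
−0.24·log₂(0.24) = 0.4941
−0.08·log₂(0.08) = 0.2915
−0.18·log₂(0.18) = 0.4453
−0.13·log₂(0.13) = 0.3826
−0.10·log₂(0.10) = 0.3322
−0.16·log₂(0.16) = 0.4230
−0.11·log₂(0.11) = 0.3503
Sum ≈ 2.7191 → 2.719 bits.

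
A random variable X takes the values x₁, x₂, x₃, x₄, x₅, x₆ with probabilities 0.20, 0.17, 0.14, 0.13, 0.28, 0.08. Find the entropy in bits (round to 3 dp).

2.484 bits

H = −Σ pᵢ log₂ pᵢ.
−0.20·log₂(0.20) = 0.4644
−0.17·log₂(0.17) = 0.4346
−0.14·log₂(0.14) = 0.3971
−0.13·log₂(0.13) = 0.3826
−0.28·log₂(0.28) = 0.5142
−0.08·log₂(0.08) = 0.2915
Sum ≈ 2.4845 → 2.484 bits.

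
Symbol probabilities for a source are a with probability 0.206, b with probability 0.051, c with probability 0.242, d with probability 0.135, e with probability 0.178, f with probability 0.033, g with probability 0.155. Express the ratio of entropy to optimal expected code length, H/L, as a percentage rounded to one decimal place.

98.5%

Entropy H = −Σ p log₂ p ≈ 2.5964 bits.
Huffman merges: 33/1000+51/1000→21/250; 21/250+27/200→219/1000; 31/200+89/500→333/1000; 103/500+219/1000→17/40; 121/500+333/1000→23/40; 17/40+23/40→1. L = 659/250 ≈ 2.6360.
Efficiency = H/L = 2.5964/2.6360 = 98.5%.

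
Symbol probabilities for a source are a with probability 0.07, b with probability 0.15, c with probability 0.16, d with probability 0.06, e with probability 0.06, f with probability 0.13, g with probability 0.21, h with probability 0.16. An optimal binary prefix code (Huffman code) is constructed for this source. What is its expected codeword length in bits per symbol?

2.91 bits/symbol

Repeatedly combine the two least-probable nodes; the expected code length is the sum of the merged weights.
merge 3/50 + 3/50 → 3/25
merge 7/100 + 3/25 → 19/100
merge 13/100 + 3/20 → 7/25
merge 4/25 + 4/25 → 8/25
merge 19/100 + 21/100 → 2/5
merge 7/25 + 8/25 → 3/5
merge 2/5 + 3/5 → 1
L = 3/25 + 19/100 + 7/25 + 8/25 + 2/5 + 3/5 + 1 = 291/100 = 2.91 bits/symbol.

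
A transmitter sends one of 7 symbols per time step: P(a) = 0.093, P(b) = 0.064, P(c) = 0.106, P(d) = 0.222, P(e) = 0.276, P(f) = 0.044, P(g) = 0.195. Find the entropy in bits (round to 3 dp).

H = −Σ pᵢ log₂ pᵢ.
−0.093·log₂(0.093) = 0.3187
−0.064·log₂(0.064) = 0.2538
−0.106·log₂(0.106) = 0.3432
−0.222·log₂(0.222) = 0.4820
−0.276·log₂(0.276) = 0.5126
−0.044·log₂(0.044) = 0.1983
−0.195·log₂(0.195) = 0.4599
Sum ≈ 2.5685 → 2.569 bits.

2.569 bits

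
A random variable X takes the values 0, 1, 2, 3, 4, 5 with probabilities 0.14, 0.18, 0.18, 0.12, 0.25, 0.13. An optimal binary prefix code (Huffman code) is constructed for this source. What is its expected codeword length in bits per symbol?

Repeatedly combine the two least-probable nodes; the expected code length is the sum of the merged weights.
merge 3/25 + 13/100 → 1/4
merge 7/50 + 9/50 → 8/25
merge 9/50 + 1/4 → 43/100
merge 1/4 + 8/25 → 57/100
merge 43/100 + 57/100 → 1
L = 1/4 + 8/25 + 43/100 + 57/100 + 1 = 257/100 = 2.57 bits/symbol.

2.57 bits/symbol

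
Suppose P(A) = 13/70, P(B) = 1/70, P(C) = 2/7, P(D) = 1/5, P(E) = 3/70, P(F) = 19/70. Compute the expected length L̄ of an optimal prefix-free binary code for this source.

Repeatedly combine the two least-probable nodes; the expected code length is the sum of the merged weights.
merge 1/70 + 3/70 → 2/35
merge 2/35 + 13/70 → 17/70
merge 1/5 + 17/70 → 31/70
merge 19/70 + 2/7 → 39/70
merge 31/70 + 39/70 → 1
L = 2/35 + 17/70 + 31/70 + 39/70 + 1 = 23/10 = 2.3 bits/symbol.

2.3 bits/symbol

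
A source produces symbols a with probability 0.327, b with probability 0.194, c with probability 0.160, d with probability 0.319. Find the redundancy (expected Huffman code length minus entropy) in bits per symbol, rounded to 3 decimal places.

0.065 bits

Entropy H = −Σ p log₂ p ≈ 1.9352 bits.
Huffman merges: 4/25+97/500→177/500; 319/1000+327/1000→323/500; 177/500+323/500→1. L = 2 ≈ 2.0000.
L − H = 2.0000 − 1.9352 = 0.065 bits.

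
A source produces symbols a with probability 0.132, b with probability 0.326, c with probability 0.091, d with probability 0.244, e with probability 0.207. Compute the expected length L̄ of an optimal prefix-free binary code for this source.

Repeatedly combine the two least-probable nodes; the expected code length is the sum of the merged weights.
merge 91/1000 + 33/250 → 223/1000
merge 207/1000 + 223/1000 → 43/100
merge 61/250 + 163/500 → 57/100
merge 43/100 + 57/100 → 1
L = 223/1000 + 43/100 + 57/100 + 1 = 2223/1000 = 2.223 bits/symbol.

2.223 bits/symbol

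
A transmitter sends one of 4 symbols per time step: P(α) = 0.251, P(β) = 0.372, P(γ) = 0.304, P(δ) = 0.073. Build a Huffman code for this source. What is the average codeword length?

Repeatedly combine the two least-probable nodes; the expected code length is the sum of the merged weights.
merge 73/1000 + 251/1000 → 81/250
merge 38/125 + 81/250 → 157/250
merge 93/250 + 157/250 → 1
L = 81/250 + 157/250 + 1 = 244/125 = 1.952 bits/symbol.

1.952 bits/symbol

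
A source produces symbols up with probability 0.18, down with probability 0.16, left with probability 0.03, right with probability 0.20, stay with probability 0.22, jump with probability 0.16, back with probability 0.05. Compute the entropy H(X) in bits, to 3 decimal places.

H = −Σ pᵢ log₂ pᵢ.
−0.18·log₂(0.18) = 0.4453
−0.16·log₂(0.16) = 0.4230
−0.03·log₂(0.03) = 0.1518
−0.20·log₂(0.20) = 0.4644
−0.22·log₂(0.22) = 0.4806
−0.16·log₂(0.16) = 0.4230
−0.05·log₂(0.05) = 0.2161
Sum ≈ 2.6042 → 2.604 bits.

2.604 bits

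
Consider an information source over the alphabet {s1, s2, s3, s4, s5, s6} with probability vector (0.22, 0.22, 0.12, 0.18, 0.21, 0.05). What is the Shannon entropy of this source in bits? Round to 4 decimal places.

2.4624 bits

H = −Σ pᵢ log₂ pᵢ.
−0.22·log₂(0.22) = 0.4806
−0.22·log₂(0.22) = 0.4806
−0.12·log₂(0.12) = 0.3671
−0.18·log₂(0.18) = 0.4453
−0.21·log₂(0.21) = 0.4728
−0.05·log₂(0.05) = 0.2161
Sum ≈ 2.4624 → 2.4624 bits.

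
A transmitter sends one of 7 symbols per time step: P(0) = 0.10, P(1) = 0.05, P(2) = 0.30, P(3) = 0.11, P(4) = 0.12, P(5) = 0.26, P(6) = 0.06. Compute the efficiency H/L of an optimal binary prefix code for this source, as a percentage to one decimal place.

Entropy H = −Σ p log₂ p ≈ 2.5356 bits.
Huffman merges: 1/20+3/50→11/100; 1/10+11/100→21/100; 11/100+3/25→23/100; 21/100+23/100→11/25; 13/50+3/10→14/25; 11/25+14/25→1. L = 51/20 ≈ 2.5500.
Efficiency = H/L = 2.5356/2.5500 = 99.4%.

99.4%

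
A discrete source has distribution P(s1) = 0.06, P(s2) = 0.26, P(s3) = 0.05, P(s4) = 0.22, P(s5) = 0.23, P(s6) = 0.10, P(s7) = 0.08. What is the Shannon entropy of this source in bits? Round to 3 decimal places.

H = −Σ pᵢ log₂ pᵢ.
−0.06·log₂(0.06) = 0.2435
−0.26·log₂(0.26) = 0.5053
−0.05·log₂(0.05) = 0.2161
−0.22·log₂(0.22) = 0.4806
−0.23·log₂(0.23) = 0.4877
−0.10·log₂(0.10) = 0.3322
−0.08·log₂(0.08) = 0.2915
Sum ≈ 2.5569 → 2.557 bits.

2.557 bits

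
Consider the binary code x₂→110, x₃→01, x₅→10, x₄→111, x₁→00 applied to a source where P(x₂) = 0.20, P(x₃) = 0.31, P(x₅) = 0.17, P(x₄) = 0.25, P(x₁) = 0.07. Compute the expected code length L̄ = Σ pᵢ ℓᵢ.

2.45 bits/symbol

L̄ = Σ pᵢ·ℓᵢ = 0.20·3 + 0.31·2 + 0.17·2 + 0.25·3 + 0.07·2 = 2.45 bits/symbol.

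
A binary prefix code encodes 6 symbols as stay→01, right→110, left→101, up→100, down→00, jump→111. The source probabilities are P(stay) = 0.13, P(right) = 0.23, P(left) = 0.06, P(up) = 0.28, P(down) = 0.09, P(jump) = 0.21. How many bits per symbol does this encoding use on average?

2.78 bits/symbol

L̄ = Σ pᵢ·ℓᵢ = 0.13·2 + 0.23·3 + 0.06·3 + 0.28·3 + 0.09·2 + 0.21·3 = 2.78 bits/symbol.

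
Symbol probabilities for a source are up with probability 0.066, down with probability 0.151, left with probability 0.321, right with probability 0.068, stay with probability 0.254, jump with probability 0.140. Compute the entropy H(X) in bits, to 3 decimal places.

2.360 bits

H = −Σ pᵢ log₂ pᵢ.
−0.066·log₂(0.066) = 0.2588
−0.151·log₂(0.151) = 0.4118
−0.321·log₂(0.321) = 0.5262
−0.068·log₂(0.068) = 0.2637
−0.254·log₂(0.254) = 0.5022
−0.140·log₂(0.140) = 0.3971
Sum ≈ 2.3599 → 2.360 bits.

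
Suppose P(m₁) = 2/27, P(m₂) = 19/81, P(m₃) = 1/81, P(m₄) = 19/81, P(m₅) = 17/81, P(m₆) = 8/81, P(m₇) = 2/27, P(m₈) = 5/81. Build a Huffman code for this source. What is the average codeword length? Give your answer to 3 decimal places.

Repeatedly combine the two least-probable nodes; the expected code length is the sum of the merged weights.
merge 1/81 + 5/81 → 2/27
merge 2/27 + 2/27 → 4/27
merge 2/27 + 8/81 → 14/81
merge 4/27 + 14/81 → 26/81
merge 17/81 + 19/81 → 4/9
merge 19/81 + 26/81 → 5/9
merge 4/9 + 5/9 → 1
L = 2/27 + 4/27 + 14/81 + 26/81 + 4/9 + 5/9 + 1 = 220/81 ≈ 2.716 bits/symbol.

2.716 bits/symbol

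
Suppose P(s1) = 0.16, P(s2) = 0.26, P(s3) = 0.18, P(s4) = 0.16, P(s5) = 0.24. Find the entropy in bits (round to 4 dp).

H = −Σ pᵢ log₂ pᵢ.
−0.16·log₂(0.16) = 0.4230
−0.26·log₂(0.26) = 0.5053
−0.18·log₂(0.18) = 0.4453
−0.16·log₂(0.16) = 0.4230
−0.24·log₂(0.24) = 0.4941
Sum ≈ 2.2908 → 2.2908 bits.

2.2908 bits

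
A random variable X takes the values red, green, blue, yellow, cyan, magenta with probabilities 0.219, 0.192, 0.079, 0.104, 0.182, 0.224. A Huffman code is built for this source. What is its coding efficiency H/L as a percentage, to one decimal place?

Entropy H = −Σ p log₂ p ≈ 2.4967 bits.
Huffman merges: 79/1000+13/125→183/1000; 91/500+183/1000→73/200; 24/125+219/1000→411/1000; 28/125+73/200→589/1000; 411/1000+589/1000→1. L = 637/250 ≈ 2.5480.
Efficiency = H/L = 2.4967/2.5480 = 98.0%.

98.0%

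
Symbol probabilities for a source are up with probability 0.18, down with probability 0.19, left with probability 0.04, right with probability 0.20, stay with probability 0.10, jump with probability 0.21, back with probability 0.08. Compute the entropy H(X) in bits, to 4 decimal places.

H = −Σ pᵢ log₂ pᵢ.
−0.18·log₂(0.18) = 0.4453
−0.19·log₂(0.19) = 0.4552
−0.04·log₂(0.04) = 0.1858
−0.20·log₂(0.20) = 0.4644
−0.10·log₂(0.10) = 0.3322
−0.21·log₂(0.21) = 0.4728
−0.08·log₂(0.08) = 0.2915
Sum ≈ 2.6472 → 2.6472 bits.

2.6472 bits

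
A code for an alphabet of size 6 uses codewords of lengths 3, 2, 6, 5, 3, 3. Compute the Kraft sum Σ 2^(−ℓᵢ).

0.671875

With common denominator 2^6 = 64: Σ 2^(−ℓᵢ) = 8/64 + 16/64 + 1/64 + 2/64 + 8/64 + 8/64 = 43/64 = 0.671875.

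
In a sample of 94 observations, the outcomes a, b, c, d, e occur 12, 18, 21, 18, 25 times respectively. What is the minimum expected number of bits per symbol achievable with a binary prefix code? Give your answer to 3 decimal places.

2.319 bits/symbol

Probabilities are the counts divided by 94.
Repeatedly combine the two least-probable nodes; the expected code length is the sum of the merged weights.
merge 6/47 + 9/47 → 15/47
merge 9/47 + 21/94 → 39/94
merge 25/94 + 15/47 → 55/94
merge 39/94 + 55/94 → 1
L = 15/47 + 39/94 + 55/94 + 1 = 109/47 ≈ 2.319 bits/symbol.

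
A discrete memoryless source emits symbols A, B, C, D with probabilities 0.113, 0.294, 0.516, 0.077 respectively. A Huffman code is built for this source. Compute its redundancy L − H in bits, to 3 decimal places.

Entropy H = −Σ p log₂ p ≈ 1.6521 bits.
Huffman merges: 77/1000+113/1000→19/100; 19/100+147/500→121/250; 121/250+129/250→1. L = 837/500 ≈ 1.6740.
L − H = 1.6740 − 1.6521 = 0.022 bits.

0.022 bits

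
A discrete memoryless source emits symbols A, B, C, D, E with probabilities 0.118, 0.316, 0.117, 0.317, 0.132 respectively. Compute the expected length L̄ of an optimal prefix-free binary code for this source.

2.235 bits/symbol

Repeatedly combine the two least-probable nodes; the expected code length is the sum of the merged weights.
merge 117/1000 + 59/500 → 47/200
merge 33/250 + 47/200 → 367/1000
merge 79/250 + 317/1000 → 633/1000
merge 367/1000 + 633/1000 → 1
L = 47/200 + 367/1000 + 633/1000 + 1 = 447/200 = 2.235 bits/symbol.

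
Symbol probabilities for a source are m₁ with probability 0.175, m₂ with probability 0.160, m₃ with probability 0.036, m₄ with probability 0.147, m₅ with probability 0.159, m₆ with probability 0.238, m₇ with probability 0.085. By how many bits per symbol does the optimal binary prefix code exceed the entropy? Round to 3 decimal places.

Entropy H = −Σ p log₂ p ≈ 2.6593 bits.
Huffman merges: 9/250+17/200→121/1000; 121/1000+147/1000→67/250; 159/1000+4/25→319/1000; 7/40+119/500→413/1000; 67/250+319/1000→587/1000; 413/1000+587/1000→1. L = 677/250 ≈ 2.7080.
L − H = 2.7080 − 2.6593 = 0.049 bits.

0.049 bits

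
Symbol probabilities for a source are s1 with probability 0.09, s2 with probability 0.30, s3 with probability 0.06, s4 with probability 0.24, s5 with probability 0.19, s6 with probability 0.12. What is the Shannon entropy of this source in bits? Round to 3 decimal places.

H = −Σ pᵢ log₂ pᵢ.
−0.09·log₂(0.09) = 0.3127
−0.30·log₂(0.30) = 0.5211
−0.06·log₂(0.06) = 0.2435
−0.24·log₂(0.24) = 0.4941
−0.19·log₂(0.19) = 0.4552
−0.12·log₂(0.12) = 0.3671
Sum ≈ 2.3937 → 2.394 bits.

2.394 bits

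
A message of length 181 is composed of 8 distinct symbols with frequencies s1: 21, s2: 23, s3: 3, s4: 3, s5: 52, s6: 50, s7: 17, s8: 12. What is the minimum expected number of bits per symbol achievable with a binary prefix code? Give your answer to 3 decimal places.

2.569 bits/symbol

Probabilities are the counts divided by 181.
Repeatedly combine the two least-probable nodes; the expected code length is the sum of the merged weights.
merge 3/181 + 3/181 → 6/181
merge 6/181 + 12/181 → 18/181
merge 17/181 + 18/181 → 35/181
merge 21/181 + 23/181 → 44/181
merge 35/181 + 44/181 → 79/181
merge 50/181 + 52/181 → 102/181
merge 79/181 + 102/181 → 1
L = 6/181 + 18/181 + 35/181 + 44/181 + 79/181 + 102/181 + 1 = 465/181 ≈ 2.569 bits/symbol.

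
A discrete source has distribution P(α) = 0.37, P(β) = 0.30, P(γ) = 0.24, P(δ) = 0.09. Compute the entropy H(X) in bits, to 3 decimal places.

1.859 bits

H = −Σ pᵢ log₂ pᵢ.
−0.37·log₂(0.37) = 0.5307
−0.30·log₂(0.30) = 0.5211
−0.24·log₂(0.24) = 0.4941
−0.09·log₂(0.09) = 0.3127
Sum ≈ 1.8586 → 1.859 bits.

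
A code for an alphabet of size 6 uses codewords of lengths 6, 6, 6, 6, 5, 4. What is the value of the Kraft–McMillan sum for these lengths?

0.15625

With common denominator 2^6 = 64: Σ 2^(−ℓᵢ) = 1/64 + 1/64 + 1/64 + 1/64 + 2/64 + 4/64 = 10/64 = 0.15625.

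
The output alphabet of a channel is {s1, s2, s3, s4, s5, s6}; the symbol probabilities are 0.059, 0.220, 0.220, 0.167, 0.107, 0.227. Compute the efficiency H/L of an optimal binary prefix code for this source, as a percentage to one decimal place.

98.6%

Entropy H = −Σ p log₂ p ≈ 2.4639 bits.
Huffman merges: 59/1000+107/1000→83/500; 83/500+167/1000→333/1000; 11/50+11/50→11/25; 227/1000+333/1000→14/25; 11/25+14/25→1. L = 2499/1000 ≈ 2.4990.
Efficiency = H/L = 2.4639/2.4990 = 98.6%.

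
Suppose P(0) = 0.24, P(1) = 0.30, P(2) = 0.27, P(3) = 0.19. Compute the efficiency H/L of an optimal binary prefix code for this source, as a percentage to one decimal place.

99.0%

Entropy H = −Σ p log₂ p ≈ 1.9805 bits.
Huffman merges: 19/100+6/25→43/100; 27/100+3/10→57/100; 43/100+57/100→1. L = 2 ≈ 2.0000.
Efficiency = H/L = 1.9805/2.0000 = 99.0%.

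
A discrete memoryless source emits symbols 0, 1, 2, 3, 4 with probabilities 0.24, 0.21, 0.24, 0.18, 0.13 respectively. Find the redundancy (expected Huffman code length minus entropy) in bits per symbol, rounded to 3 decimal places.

Entropy H = −Σ p log₂ p ≈ 2.2890 bits.
Huffman merges: 13/100+9/50→31/100; 21/100+6/25→9/20; 6/25+31/100→11/20; 9/20+11/20→1. L = 231/100 ≈ 2.3100.
L − H = 2.3100 − 2.2890 = 0.021 bits.

0.021 bits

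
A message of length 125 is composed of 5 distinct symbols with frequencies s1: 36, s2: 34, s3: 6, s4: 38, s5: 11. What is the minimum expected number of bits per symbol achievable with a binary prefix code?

Probabilities are the counts divided by 125.
Repeatedly combine the two least-probable nodes; the expected code length is the sum of the merged weights.
merge 6/125 + 11/125 → 17/125
merge 17/125 + 34/125 → 51/125
merge 36/125 + 38/125 → 74/125
merge 51/125 + 74/125 → 1
L = 17/125 + 51/125 + 74/125 + 1 = 267/125 = 2.136 bits/symbol.

2.136 bits/symbol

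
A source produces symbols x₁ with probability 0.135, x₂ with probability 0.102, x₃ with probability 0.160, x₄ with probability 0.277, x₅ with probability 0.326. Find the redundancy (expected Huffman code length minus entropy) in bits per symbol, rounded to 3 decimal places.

0.048 bits

Entropy H = −Σ p log₂ p ≈ 2.1891 bits.
Huffman merges: 51/500+27/200→237/1000; 4/25+237/1000→397/1000; 277/1000+163/500→603/1000; 397/1000+603/1000→1. L = 2237/1000 ≈ 2.2370.
L − H = 2.2370 − 2.1891 = 0.048 bits.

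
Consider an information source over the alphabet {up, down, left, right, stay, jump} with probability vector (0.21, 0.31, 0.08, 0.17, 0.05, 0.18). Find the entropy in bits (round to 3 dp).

H = −Σ pᵢ log₂ pᵢ.
−0.21·log₂(0.21) = 0.4728
−0.31·log₂(0.31) = 0.5238
−0.08·log₂(0.08) = 0.2915
−0.17·log₂(0.17) = 0.4346
−0.05·log₂(0.05) = 0.2161
−0.18·log₂(0.18) = 0.4453
Sum ≈ 2.3841 → 2.384 bits.

2.384 bits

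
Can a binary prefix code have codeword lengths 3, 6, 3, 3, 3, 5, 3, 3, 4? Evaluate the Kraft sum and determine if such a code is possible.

With common denominator 2^6 = 64: Σ 2^(−ℓᵢ) = 8/64 + 1/64 + 8/64 + 8/64 + 8/64 + 2/64 + 8/64 + 8/64 + 4/64 = 55/64 = 0.859375.
Kraft's inequality requires Σ ≤ 1; here Σ = 0.859375 ≤ 1, so such a prefix code exists.

0.859375; yes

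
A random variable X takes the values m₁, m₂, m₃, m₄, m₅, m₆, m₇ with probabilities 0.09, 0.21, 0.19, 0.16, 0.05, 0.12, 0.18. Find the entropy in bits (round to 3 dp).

H = −Σ pᵢ log₂ pᵢ.
−0.09·log₂(0.09) = 0.3127
−0.21·log₂(0.21) = 0.4728
−0.19·log₂(0.19) = 0.4552
−0.16·log₂(0.16) = 0.4230
−0.05·log₂(0.05) = 0.2161
−0.12·log₂(0.12) = 0.3671
−0.18·log₂(0.18) = 0.4453
Sum ≈ 2.6922 → 2.692 bits.

2.692 bits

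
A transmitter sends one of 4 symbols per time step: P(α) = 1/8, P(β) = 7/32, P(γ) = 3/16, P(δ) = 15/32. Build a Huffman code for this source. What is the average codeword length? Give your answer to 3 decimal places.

Repeatedly combine the two least-probable nodes; the expected code length is the sum of the merged weights.
merge 1/8 + 3/16 → 5/16
merge 7/32 + 5/16 → 17/32
merge 15/32 + 17/32 → 1
L = 5/16 + 17/32 + 1 = 59/32 ≈ 1.844 bits/symbol.

1.844 bits/symbol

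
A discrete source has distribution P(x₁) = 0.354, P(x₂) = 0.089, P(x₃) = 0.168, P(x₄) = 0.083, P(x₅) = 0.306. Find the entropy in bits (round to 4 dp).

H = −Σ pᵢ log₂ pᵢ.
−0.354·log₂(0.354) = 0.5304
−0.089·log₂(0.089) = 0.3106
−0.168·log₂(0.168) = 0.4323
−0.083·log₂(0.083) = 0.2980
−0.306·log₂(0.306) = 0.5228
Sum ≈ 2.0941 → 2.0941 bits.

2.0941 bits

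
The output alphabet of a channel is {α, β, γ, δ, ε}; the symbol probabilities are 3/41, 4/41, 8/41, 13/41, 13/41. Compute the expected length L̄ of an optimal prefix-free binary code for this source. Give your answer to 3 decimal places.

2.171 bits/symbol

Repeatedly combine the two least-probable nodes; the expected code length is the sum of the merged weights.
merge 3/41 + 4/41 → 7/41
merge 7/41 + 8/41 → 15/41
merge 13/41 + 13/41 → 26/41
merge 15/41 + 26/41 → 1
L = 7/41 + 15/41 + 26/41 + 1 = 89/41 ≈ 2.171 bits/symbol.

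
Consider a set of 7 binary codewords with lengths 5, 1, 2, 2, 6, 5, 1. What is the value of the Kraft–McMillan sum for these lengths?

With common denominator 2^6 = 64: Σ 2^(−ℓᵢ) = 2/64 + 32/64 + 16/64 + 16/64 + 1/64 + 2/64 + 32/64 = 101/64 = 1.578125.

1.578125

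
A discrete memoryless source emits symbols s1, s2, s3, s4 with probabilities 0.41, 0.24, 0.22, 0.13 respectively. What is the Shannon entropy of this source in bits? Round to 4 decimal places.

1.8847 bits

H = −Σ pᵢ log₂ pᵢ.
−0.41·log₂(0.41) = 0.5274
−0.24·log₂(0.24) = 0.4941
−0.22·log₂(0.22) = 0.4806
−0.13·log₂(0.13) = 0.3826
Sum ≈ 1.8847 → 1.8847 bits.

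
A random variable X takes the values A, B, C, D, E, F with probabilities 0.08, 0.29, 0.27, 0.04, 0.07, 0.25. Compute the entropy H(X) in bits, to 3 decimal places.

2.274 bits

H = −Σ pᵢ log₂ pᵢ.
−0.08·log₂(0.08) = 0.2915
−0.29·log₂(0.29) = 0.5179
−0.27·log₂(0.27) = 0.5100
−0.04·log₂(0.04) = 0.1858
−0.07·log₂(0.07) = 0.2686
−0.25·log₂(0.25) = 0.5000
Sum ≈ 2.2737 → 2.274 bits.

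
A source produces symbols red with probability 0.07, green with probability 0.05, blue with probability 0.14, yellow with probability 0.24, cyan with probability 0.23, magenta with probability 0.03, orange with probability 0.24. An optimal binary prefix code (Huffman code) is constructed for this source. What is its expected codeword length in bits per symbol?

Repeatedly combine the two least-probable nodes; the expected code length is the sum of the merged weights.
merge 3/100 + 1/20 → 2/25
merge 7/100 + 2/25 → 3/20
merge 7/50 + 3/20 → 29/100
merge 23/100 + 6/25 → 47/100
merge 6/25 + 29/100 → 53/100
merge 47/100 + 53/100 → 1
L = 2/25 + 3/20 + 29/100 + 47/100 + 53/100 + 1 = 63/25 = 2.52 bits/symbol.

2.52 bits/symbol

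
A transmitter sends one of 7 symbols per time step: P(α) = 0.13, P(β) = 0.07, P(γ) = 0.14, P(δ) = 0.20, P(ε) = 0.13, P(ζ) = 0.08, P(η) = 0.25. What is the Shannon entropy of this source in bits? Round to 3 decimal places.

H = −Σ pᵢ log₂ pᵢ.
−0.13·log₂(0.13) = 0.3826
−0.07·log₂(0.07) = 0.2686
−0.14·log₂(0.14) = 0.3971
−0.20·log₂(0.20) = 0.4644
−0.13·log₂(0.13) = 0.3826
−0.08·log₂(0.08) = 0.2915
−0.25·log₂(0.25) = 0.5000
Sum ≈ 2.6868 → 2.687 bits.

2.687 bits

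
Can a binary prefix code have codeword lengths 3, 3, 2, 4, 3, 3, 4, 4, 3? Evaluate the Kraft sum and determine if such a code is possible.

1.0625; no

With common denominator 2^4 = 16: Σ 2^(−ℓᵢ) = 2/16 + 2/16 + 4/16 + 1/16 + 2/16 + 2/16 + 1/16 + 1/16 + 2/16 = 17/16 = 1.0625.
Kraft's inequality requires Σ ≤ 1; here Σ = 1.0625 > 1, so no such prefix code exists.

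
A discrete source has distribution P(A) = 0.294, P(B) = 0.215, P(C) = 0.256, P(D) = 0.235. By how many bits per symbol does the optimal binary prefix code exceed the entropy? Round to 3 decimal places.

Entropy H = −Σ p log₂ p ≈ 1.9902 bits.
Huffman merges: 43/200+47/200→9/20; 32/125+147/500→11/20; 9/20+11/20→1. L = 2 ≈ 2.0000.
L − H = 2.0000 − 1.9902 = 0.010 bits.

0.010 bits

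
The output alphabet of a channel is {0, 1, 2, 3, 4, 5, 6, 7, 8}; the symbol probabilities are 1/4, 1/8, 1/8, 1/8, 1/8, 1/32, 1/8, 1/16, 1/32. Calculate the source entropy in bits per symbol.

Each probability is a power of 1/2, so log₂(1/p) is an integer.
H = Σ p·log₂(1/p) = 1/4·2 + 1/8·3 + 1/8·3 + 1/8·3 + 1/8·3 + 1/32·5 + 1/8·3 + 1/16·4 + 1/32·5 = 2.9375 bits.

2.9375 bits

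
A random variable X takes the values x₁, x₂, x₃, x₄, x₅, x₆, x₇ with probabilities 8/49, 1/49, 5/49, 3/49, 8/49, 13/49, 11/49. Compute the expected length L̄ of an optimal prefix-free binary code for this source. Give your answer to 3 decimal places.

Repeatedly combine the two least-probable nodes; the expected code length is the sum of the merged weights.
merge 1/49 + 3/49 → 4/49
merge 4/49 + 5/49 → 9/49
merge 8/49 + 8/49 → 16/49
merge 9/49 + 11/49 → 20/49
merge 13/49 + 16/49 → 29/49
merge 20/49 + 29/49 → 1
L = 4/49 + 9/49 + 16/49 + 20/49 + 29/49 + 1 = 127/49 ≈ 2.592 bits/symbol.

2.592 bits/symbol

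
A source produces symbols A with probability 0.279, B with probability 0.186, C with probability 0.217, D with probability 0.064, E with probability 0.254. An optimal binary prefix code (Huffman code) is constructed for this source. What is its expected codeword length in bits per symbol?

2.25 bits/symbol

Repeatedly combine the two least-probable nodes; the expected code length is the sum of the merged weights.
merge 8/125 + 93/500 → 1/4
merge 217/1000 + 1/4 → 467/1000
merge 127/500 + 279/1000 → 533/1000
merge 467/1000 + 533/1000 → 1
L = 1/4 + 467/1000 + 533/1000 + 1 = 9/4 = 2.25 bits/symbol.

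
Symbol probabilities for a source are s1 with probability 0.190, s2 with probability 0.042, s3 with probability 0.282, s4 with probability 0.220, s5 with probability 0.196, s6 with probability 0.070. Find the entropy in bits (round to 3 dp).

H = −Σ pᵢ log₂ pᵢ.
−0.190·log₂(0.190) = 0.4552
−0.042·log₂(0.042) = 0.1921
−0.282·log₂(0.282) = 0.5150
−0.220·log₂(0.220) = 0.4806
−0.196·log₂(0.196) = 0.4608
−0.070·log₂(0.070) = 0.2686
Sum ≈ 2.3722 → 2.372 bits.

2.372 bits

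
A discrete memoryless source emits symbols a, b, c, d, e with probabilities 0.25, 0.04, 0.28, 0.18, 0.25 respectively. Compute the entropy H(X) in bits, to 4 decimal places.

2.1453 bits

H = −Σ pᵢ log₂ pᵢ.
−0.25·log₂(0.25) = 0.5000
−0.04·log₂(0.04) = 0.1858
−0.28·log₂(0.28) = 0.5142
−0.18·log₂(0.18) = 0.4453
−0.25·log₂(0.25) = 0.5000
Sum ≈ 2.1453 → 2.1453 bits.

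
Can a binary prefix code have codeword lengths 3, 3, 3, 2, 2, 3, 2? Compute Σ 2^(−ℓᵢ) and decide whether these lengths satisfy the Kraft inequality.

1.25; no

With common denominator 2^3 = 8: Σ 2^(−ℓᵢ) = 1/8 + 1/8 + 1/8 + 2/8 + 2/8 + 1/8 + 2/8 = 10/8 = 1.25.
Kraft's inequality requires Σ ≤ 1; here Σ = 1.25 > 1, so no such prefix code exists.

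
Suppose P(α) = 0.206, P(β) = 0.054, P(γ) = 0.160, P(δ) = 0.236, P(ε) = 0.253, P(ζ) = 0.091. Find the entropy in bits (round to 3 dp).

H = −Σ pᵢ log₂ pᵢ.
−0.206·log₂(0.206) = 0.4695
−0.054·log₂(0.054) = 0.2274
−0.160·log₂(0.160) = 0.4230
−0.236·log₂(0.236) = 0.4916
−0.253·log₂(0.253) = 0.5016
−0.091·log₂(0.091) = 0.3147
Sum ≈ 2.4279 → 2.428 bits.

2.428 bits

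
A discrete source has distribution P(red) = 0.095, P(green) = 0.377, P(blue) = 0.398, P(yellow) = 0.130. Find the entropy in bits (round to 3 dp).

H = −Σ pᵢ log₂ pᵢ.
−0.095·log₂(0.095) = 0.3226
−0.377·log₂(0.377) = 0.5306
−0.398·log₂(0.398) = 0.5290
−0.130·log₂(0.130) = 0.3826
Sum ≈ 1.7648 → 1.765 bits.

1.765 bits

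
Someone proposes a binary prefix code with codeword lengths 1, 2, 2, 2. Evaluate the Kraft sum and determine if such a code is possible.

1.25; no

With common denominator 2^2 = 4: Σ 2^(−ℓᵢ) = 2/4 + 1/4 + 1/4 + 1/4 = 5/4 = 1.25.
Kraft's inequality requires Σ ≤ 1; here Σ = 1.25 > 1, so no such prefix code exists.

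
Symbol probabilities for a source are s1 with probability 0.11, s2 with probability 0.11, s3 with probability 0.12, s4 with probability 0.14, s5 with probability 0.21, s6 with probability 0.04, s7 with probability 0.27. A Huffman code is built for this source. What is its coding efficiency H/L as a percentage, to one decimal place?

98.6%

Entropy H = −Σ p log₂ p ≈ 2.6333 bits.
Huffman merges: 1/25+11/100→3/20; 11/100+3/25→23/100; 7/50+3/20→29/100; 21/100+23/100→11/25; 27/100+29/100→14/25; 11/25+14/25→1. L = 267/100 ≈ 2.6700.
Efficiency = H/L = 2.6333/2.6700 = 98.6%.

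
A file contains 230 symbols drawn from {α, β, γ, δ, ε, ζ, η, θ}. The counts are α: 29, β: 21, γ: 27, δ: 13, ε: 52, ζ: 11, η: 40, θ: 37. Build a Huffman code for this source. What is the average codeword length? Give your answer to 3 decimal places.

Probabilities are the counts divided by 230.
Repeatedly combine the two least-probable nodes; the expected code length is the sum of the merged weights.
merge 11/230 + 13/230 → 12/115
merge 21/230 + 12/115 → 9/46
merge 27/230 + 29/230 → 28/115
merge 37/230 + 4/23 → 77/230
merge 9/46 + 26/115 → 97/230
merge 28/115 + 77/230 → 133/230
merge 97/230 + 133/230 → 1
L = 12/115 + 9/46 + 28/115 + 77/230 + 97/230 + 133/230 + 1 = 331/115 ≈ 2.878 bits/symbol.

2.878 bits/symbol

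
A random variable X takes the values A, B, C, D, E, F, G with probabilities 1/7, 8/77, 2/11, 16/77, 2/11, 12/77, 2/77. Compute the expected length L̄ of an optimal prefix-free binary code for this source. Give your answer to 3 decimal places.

2.740 bits/symbol

Repeatedly combine the two least-probable nodes; the expected code length is the sum of the merged weights.
merge 2/77 + 8/77 → 10/77
merge 10/77 + 1/7 → 3/11
merge 12/77 + 2/11 → 26/77
merge 2/11 + 16/77 → 30/77
merge 3/11 + 26/77 → 47/77
merge 30/77 + 47/77 → 1
L = 10/77 + 3/11 + 26/77 + 30/77 + 47/77 + 1 = 211/77 ≈ 2.740 bits/symbol.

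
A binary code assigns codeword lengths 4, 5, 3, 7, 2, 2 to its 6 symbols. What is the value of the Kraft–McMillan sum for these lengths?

With common denominator 2^7 = 128: Σ 2^(−ℓᵢ) = 8/128 + 4/128 + 16/128 + 1/128 + 32/128 + 32/128 = 93/128 = 0.7265625.

0.7265625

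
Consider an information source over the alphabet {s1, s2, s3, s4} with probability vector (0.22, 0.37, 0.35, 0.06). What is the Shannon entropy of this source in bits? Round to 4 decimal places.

1.7849 bits

H = −Σ pᵢ log₂ pᵢ.
−0.22·log₂(0.22) = 0.4806
−0.37·log₂(0.37) = 0.5307
−0.35·log₂(0.35) = 0.5301
−0.06·log₂(0.06) = 0.2435
Sum ≈ 1.7849 → 1.7849 bits.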